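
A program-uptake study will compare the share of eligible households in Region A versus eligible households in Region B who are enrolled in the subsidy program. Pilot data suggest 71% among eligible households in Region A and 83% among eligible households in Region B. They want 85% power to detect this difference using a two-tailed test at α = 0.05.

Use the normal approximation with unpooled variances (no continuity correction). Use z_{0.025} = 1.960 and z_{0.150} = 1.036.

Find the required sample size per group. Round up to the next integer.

n = (z_{α/2} + z_β)² · [p₁(1−p₁) + p₂(1−p₂)] / (p₁ − p₂)²
  = (1.960 + 1.036)² · (0.71·0.29 + 0.83·0.17) / (-0.12)²
  = (2.996)² · (0.2059 + 0.1411) / 0.0144
  = 8.9760 · 0.3470 / 0.0144
  = 216.30
Round up → n = 217 per group.

n = 217 per group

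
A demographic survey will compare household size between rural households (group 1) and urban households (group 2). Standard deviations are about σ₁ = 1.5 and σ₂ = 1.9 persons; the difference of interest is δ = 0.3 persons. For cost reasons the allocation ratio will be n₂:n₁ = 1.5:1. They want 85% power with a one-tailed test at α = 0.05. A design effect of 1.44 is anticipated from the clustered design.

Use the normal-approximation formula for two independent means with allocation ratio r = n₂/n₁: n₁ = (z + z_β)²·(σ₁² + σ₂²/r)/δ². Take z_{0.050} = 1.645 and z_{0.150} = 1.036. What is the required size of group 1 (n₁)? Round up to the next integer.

n₁ = 536

n₁ = (z_α + z_β)² · (σ₁² + σ₂²/r) / δ²
   = (1.645 + 1.036)² · (1.5² + 1.9²/1.5) / 0.3²
   = 7.1878 · (2.25 + 2.4067) / 0.09
   = 7.1878 · 4.6567 / 0.09
   = 371.90
Design effect: 1.44 × 371.90 = 535.54.
Round up → n₁ = 536; n₂ = r·n₁ = 1.5 × 536 = 804.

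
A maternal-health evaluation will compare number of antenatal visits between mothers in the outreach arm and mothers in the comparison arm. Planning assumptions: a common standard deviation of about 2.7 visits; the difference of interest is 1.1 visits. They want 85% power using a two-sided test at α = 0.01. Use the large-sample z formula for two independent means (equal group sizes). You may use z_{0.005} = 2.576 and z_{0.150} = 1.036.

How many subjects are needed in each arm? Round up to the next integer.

n = 158 per group

n = (z_{α/2} + z_β)² · (σ₁² + σ₂²) / δ²
  = (2.576 + 1.036)² · (2·2.7² = 14.58) / 1.1²
  = 13.0465 · 14.58 / 1.21
  = 157.21
Round up → n = 158 per group.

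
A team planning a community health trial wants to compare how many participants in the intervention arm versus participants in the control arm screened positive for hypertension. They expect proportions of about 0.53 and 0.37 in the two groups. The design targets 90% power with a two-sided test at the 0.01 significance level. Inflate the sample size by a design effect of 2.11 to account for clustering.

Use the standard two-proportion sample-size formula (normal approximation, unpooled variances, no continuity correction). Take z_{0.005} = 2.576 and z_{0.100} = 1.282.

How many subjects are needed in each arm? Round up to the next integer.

n = (z_{α/2} + z_β)² · [p₁(1−p₁) + p₂(1−p₂)] / (p₁ − p₂)²
  = (2.576 + 1.282)² · (0.53·0.47 + 0.37·0.63) / (0.16)²
  = (3.858)² · (0.2491 + 0.2331) / 0.0256
  = 14.8842 · 0.4822 / 0.0256
  = 280.36
Design effect: 2.11 × 280.36 = 591.55.
Round up → n = 592 per group.

n = 592 per group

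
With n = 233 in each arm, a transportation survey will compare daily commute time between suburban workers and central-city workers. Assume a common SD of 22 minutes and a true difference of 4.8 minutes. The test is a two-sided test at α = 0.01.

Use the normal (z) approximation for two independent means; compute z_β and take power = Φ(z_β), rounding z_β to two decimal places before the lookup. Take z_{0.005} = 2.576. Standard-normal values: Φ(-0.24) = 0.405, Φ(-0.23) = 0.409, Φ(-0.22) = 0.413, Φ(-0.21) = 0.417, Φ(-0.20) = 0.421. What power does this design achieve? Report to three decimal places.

Power ≈ 0.413

z_β = δ·√(n/(σ₁²+σ₂²)) − z_{α/2}
    = 4.8 · √(233/968) − 2.576
    = 4.8 · 0.49061 − 2.576
    = 2.3549 − 2.576 = -0.2211 → -0.22
Power = Φ(-0.22) = 0.413.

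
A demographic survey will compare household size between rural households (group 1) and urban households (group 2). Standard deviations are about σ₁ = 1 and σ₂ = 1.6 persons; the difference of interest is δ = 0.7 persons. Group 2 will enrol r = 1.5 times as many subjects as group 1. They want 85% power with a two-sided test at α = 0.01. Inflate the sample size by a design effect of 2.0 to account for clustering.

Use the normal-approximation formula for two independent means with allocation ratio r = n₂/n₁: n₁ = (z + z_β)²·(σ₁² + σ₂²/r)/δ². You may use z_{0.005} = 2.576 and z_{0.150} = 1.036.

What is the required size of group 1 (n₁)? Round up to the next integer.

n₁ = (z_{α/2} + z_β)² · (σ₁² + σ₂²/r) / δ²
   = (2.576 + 1.036)² · (1² + 1.6²/1.5) / 0.7²
   = 13.0465 · (1 + 1.7067) / 0.49
   = 13.0465 · 2.7067 / 0.49
   = 72.07
Design effect: 2.0 × 72.07 = 144.13.
Round up → n₁ = 145; n₂ = r·n₁ = 1.5 × 145 = 218.

n₁ = 145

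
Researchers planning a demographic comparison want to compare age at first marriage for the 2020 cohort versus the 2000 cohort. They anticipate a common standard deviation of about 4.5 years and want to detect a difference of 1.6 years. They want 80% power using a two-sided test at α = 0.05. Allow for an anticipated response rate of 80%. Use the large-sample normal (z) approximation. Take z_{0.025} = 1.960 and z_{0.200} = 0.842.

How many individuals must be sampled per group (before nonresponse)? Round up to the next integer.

n = (z_{α/2} + z_β)² · (σ₁² + σ₂²) / δ²
  = (1.960 + 0.842)² · (2·4.5² = 40.5) / 1.6²
  = 7.8512 · 40.5 / 2.56
  = 124.21
Adjust for 80% response: 124.21 / 0.80 = 155.26.
Round up → n = 156 per group.

n = 156 per group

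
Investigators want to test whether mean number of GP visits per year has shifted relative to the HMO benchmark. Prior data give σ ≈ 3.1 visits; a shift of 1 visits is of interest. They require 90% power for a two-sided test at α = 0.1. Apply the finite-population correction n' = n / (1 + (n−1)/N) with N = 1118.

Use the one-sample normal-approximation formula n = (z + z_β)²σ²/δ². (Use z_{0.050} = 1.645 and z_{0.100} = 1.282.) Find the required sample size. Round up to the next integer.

n = 77

n = (z_{α/2} + z_β)² · σ² / δ²
  = (1.645 + 1.282)² · 3.1² / 1²
  = 8.5673 · 9.61 / 1
  = 82.33
Finite-population correction (N = 1118): 82.33 / (1 + (82.33 − 1)/1118) = 76.75.
Round up → n = 77.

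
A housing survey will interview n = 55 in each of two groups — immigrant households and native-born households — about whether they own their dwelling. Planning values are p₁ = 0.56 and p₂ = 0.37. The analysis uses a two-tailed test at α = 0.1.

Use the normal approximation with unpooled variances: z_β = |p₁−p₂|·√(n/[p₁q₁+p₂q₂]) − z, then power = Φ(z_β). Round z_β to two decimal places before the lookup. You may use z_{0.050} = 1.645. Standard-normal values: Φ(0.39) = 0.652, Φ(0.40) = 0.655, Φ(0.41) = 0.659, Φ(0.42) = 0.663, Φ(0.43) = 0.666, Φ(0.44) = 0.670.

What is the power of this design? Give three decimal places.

Power ≈ 0.652

z_β = |p₁−p₂|·√(n/[p₁q₁+p₂q₂]) − z_{α/2}
    = 0.19 · √(55/0.4795) − 1.645
    = 0.19 · 10.7099 − 1.645
    = 2.0349 − 1.645 = 0.3899 → 0.39
Power = Φ(0.39) = 0.652.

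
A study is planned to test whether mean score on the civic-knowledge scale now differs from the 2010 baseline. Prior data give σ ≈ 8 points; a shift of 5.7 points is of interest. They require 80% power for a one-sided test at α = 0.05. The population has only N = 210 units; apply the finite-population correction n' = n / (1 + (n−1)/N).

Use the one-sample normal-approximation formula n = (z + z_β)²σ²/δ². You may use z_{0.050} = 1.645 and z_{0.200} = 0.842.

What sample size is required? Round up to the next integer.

n = 12

n = (z_α + z_β)² · σ² / δ²
  = (1.645 + 0.842)² · 8² / 5.7²
  = 6.1852 · 64 / 32.49
  = 12.18
Finite-population correction (N = 210): 12.18 / (1 + (12.18 − 1)/210) = 11.57.
Round up → n = 12.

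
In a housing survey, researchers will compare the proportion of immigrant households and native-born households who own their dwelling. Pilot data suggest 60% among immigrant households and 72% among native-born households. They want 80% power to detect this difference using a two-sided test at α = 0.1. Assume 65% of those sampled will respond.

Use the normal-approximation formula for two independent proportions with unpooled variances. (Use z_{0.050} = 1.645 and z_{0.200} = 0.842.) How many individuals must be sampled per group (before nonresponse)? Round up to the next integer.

n = (z_{α/2} + z_β)² · [p₁(1−p₁) + p₂(1−p₂)] / (p₁ − p₂)²
  = (1.645 + 0.842)² · (0.60·0.40 + 0.72·0.28) / (-0.12)²
  = (2.487)² · (0.2400 + 0.2016) / 0.0144
  = 6.1852 · 0.4416 / 0.0144
  = 189.68
Adjust for 65% response: 189.68 / 0.65 = 291.81.
Round up → n = 292 per group.

n = 292 per group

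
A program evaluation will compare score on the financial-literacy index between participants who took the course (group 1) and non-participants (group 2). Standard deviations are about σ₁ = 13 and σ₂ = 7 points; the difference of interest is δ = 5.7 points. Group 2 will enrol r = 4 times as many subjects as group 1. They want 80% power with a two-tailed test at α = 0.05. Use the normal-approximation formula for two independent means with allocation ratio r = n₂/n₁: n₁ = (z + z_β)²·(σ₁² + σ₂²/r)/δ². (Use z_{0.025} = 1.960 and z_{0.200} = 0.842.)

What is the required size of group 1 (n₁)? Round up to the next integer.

n₁ = (z_{α/2} + z_β)² · (σ₁² + σ₂²/r) / δ²
   = (1.960 + 0.842)² · (13² + 7²/4) / 5.7²
   = 7.8512 · (169 + 12.25) / 32.49
   = 7.8512 · 181.25 / 32.49
   = 43.80
Round up → n₁ = 44; n₂ = r·n₁ = 4 × 44 = 176.

n₁ = 44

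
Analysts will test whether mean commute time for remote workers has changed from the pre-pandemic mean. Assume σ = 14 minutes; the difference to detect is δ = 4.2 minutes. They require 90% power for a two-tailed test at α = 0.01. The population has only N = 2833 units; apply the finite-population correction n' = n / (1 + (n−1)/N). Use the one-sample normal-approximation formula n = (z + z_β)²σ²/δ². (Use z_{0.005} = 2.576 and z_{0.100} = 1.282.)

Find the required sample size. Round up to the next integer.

n = 157

n = (z_{α/2} + z_β)² · σ² / δ²
  = (2.576 + 1.282)² · 14² / 4.2²
  = 14.8842 · 196 / 17.64
  = 165.38
Finite-population correction (N = 2833): 165.38 / (1 + (165.38 − 1)/2833) = 156.31.
Round up → n = 157.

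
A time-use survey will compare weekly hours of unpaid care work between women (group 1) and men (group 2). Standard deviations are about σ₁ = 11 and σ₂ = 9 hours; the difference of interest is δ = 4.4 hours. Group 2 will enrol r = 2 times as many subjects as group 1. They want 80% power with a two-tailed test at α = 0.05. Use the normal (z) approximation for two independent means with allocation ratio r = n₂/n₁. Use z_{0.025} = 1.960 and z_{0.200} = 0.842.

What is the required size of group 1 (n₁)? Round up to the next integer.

n₁ = (z_{α/2} + z_β)² · (σ₁² + σ₂²/r) / δ²
   = (1.960 + 0.842)² · (11² + 9²/2) / 4.4²
   = 7.8512 · (121 + 40.5) / 19.36
   = 7.8512 · 161.5 / 19.36
   = 65.49
Round up → n₁ = 66; n₂ = r·n₁ = 2 × 66 = 132.

n₁ = 66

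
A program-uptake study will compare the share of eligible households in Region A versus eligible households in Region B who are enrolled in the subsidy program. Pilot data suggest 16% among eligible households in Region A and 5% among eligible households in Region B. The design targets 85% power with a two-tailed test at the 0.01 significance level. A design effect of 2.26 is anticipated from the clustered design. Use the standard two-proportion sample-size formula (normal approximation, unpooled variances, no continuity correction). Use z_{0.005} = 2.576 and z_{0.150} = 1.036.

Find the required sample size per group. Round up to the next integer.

n = 444 per group

n = (z_{α/2} + z_β)² · [p₁(1−p₁) + p₂(1−p₂)] / (p₁ − p₂)²
  = (2.576 + 1.036)² · (0.16·0.84 + 0.05·0.95) / (0.11)²
  = (3.612)² · (0.1344 + 0.0475) / 0.0121
  = 13.0465 · 0.1819 / 0.0121
  = 196.13
Design effect: 2.26 × 196.13 = 443.25.
Round up → n = 444 per group.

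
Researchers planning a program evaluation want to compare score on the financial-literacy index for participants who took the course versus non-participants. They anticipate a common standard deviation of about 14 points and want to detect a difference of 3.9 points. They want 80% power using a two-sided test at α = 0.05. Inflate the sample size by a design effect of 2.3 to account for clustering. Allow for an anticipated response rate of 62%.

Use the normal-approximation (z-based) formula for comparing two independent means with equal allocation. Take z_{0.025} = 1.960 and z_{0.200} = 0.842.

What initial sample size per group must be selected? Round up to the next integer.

n = (z_{α/2} + z_β)² · (σ₁² + σ₂²) / δ²
  = (1.960 + 0.842)² · (2·14² = 392) / 3.9²
  = 7.8512 · 392 / 15.21
  = 202.35
Design effect: 2.3 × 202.35 = 465.39.
Adjust for 62% response: 465.39 / 0.62 = 750.64.
Round up → n = 751 per group.

n = 751 per group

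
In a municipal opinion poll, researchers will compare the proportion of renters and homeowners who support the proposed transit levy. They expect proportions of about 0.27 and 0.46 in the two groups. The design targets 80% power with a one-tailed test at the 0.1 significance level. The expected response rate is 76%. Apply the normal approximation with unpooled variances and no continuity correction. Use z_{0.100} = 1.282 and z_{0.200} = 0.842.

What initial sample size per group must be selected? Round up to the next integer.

n = 74 per group

n = (z_α + z_β)² · [p₁(1−p₁) + p₂(1−p₂)] / (p₁ − p₂)²
  = (1.282 + 0.842)² · (0.27·0.73 + 0.46·0.54) / (-0.19)²
  = (2.124)² · (0.1971 + 0.2484) / 0.0361
  = 4.5114 · 0.4455 / 0.0361
  = 55.67
Adjust for 76% response: 55.67 / 0.76 = 73.25.
Round up → n = 74 per group.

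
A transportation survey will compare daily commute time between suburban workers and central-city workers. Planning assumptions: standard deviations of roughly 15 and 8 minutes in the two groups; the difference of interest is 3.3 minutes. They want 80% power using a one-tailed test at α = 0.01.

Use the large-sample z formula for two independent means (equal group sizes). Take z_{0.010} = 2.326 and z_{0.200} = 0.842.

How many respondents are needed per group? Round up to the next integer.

n = (z_α + z_β)² · (σ₁² + σ₂²) / δ²
  = (2.326 + 0.842)² · (15² + 8² = 289) / 3.3²
  = 10.0362 · 289 / 10.89
  = 266.34
Round up → n = 267 per group.

n = 267 per group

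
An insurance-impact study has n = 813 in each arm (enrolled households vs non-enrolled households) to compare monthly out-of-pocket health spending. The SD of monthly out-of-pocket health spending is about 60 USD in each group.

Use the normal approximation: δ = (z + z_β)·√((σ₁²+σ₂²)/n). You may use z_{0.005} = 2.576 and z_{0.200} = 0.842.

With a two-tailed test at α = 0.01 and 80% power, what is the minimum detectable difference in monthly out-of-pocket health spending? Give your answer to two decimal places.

Minimum detectable difference ≈ 10.17 USD

δ = (z_{α/2} + z_β) · √((σ₁²+σ₂²)/n)
  = (2.576 + 0.842) · √(7200/813)
  = 3.418 · √8.8561
  = 3.418 · 2.9759
  = 10.1717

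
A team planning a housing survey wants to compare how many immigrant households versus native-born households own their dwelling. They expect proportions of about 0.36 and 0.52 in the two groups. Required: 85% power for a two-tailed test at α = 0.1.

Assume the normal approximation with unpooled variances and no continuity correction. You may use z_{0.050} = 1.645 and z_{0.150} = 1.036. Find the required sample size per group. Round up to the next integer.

n = (z_{α/2} + z_β)² · [p₁(1−p₁) + p₂(1−p₂)] / (p₁ − p₂)²
  = (1.645 + 1.036)² · (0.36·0.64 + 0.52·0.48) / (-0.16)²
  = (2.681)² · (0.2304 + 0.2496) / 0.0256
  = 7.1878 · 0.4800 / 0.0256
  = 134.77
Round up → n = 135 per group.

n = 135 per group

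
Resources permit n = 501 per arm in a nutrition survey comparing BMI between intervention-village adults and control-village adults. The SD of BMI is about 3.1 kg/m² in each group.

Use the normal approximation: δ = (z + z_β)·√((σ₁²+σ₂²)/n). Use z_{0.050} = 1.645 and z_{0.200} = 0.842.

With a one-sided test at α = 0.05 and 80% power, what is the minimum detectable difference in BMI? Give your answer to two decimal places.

Minimum detectable difference ≈ 0.49 kg/m²

δ = (z_α + z_β) · √((σ₁²+σ₂²)/n)
  = (1.645 + 0.842) · √(19.22/501)
  = 2.487 · √0.03836
  = 2.487 · 0.1959
  = 0.4871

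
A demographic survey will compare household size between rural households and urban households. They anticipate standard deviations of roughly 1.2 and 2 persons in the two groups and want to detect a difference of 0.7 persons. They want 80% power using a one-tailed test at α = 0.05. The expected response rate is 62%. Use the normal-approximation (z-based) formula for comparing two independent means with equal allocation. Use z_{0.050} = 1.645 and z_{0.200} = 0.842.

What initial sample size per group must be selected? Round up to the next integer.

n = 111 per group

n = (z_α + z_β)² · (σ₁² + σ₂²) / δ²
  = (1.645 + 0.842)² · (1.2² + 2² = 5.44) / 0.7²
  = 6.1852 · 5.44 / 0.49
  = 68.67
Adjust for 62% response: 68.67 / 0.62 = 110.75.
Round up → n = 111 per group.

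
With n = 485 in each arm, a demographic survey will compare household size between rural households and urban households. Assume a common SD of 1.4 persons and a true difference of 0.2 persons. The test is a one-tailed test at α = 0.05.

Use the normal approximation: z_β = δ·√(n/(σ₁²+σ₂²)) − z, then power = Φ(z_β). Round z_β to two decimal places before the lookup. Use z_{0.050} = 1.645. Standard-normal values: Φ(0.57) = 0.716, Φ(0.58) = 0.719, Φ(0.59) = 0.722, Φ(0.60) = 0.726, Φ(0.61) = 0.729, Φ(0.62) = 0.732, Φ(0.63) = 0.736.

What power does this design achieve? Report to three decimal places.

z_β = δ·√(n/(σ₁²+σ₂²)) − z_α
    = 0.2 · √(485/3.92) − 1.645
    = 0.2 · 11.12315 − 1.645
    = 2.2246 − 1.645 = 0.5796 → 0.58
Power = Φ(0.58) = 0.719.

Power ≈ 0.719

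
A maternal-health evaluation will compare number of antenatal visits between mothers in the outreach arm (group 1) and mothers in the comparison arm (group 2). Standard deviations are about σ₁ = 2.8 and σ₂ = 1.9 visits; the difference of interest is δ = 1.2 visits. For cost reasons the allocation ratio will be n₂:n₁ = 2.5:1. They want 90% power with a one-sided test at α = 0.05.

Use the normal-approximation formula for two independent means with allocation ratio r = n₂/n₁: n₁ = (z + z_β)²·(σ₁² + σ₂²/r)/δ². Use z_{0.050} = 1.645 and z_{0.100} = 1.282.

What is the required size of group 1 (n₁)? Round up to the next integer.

n₁ = (z_α + z_β)² · (σ₁² + σ₂²/r) / δ²
   = (1.645 + 1.282)² · (2.8² + 1.9²/2.5) / 1.2²
   = 8.5673 · (7.84 + 1.444) / 1.44
   = 8.5673 · 9.284 / 1.44
   = 55.24
Round up → n₁ = 56; n₂ = r·n₁ = 2.5 × 56 = 140.

n₁ = 56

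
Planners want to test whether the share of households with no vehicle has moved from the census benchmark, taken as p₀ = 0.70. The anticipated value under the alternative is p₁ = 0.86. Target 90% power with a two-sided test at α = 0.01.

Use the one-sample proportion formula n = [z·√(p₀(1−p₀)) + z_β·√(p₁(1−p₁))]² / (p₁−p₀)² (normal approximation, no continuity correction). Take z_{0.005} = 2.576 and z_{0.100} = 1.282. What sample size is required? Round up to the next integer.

n = 104

n = [z_{α/2}·√(p₀q₀) + z_β·√(p₁q₁)]² / (p₁ − p₀)²
  = [2.576·√(0.70·0.30) + 1.282·√(0.86·0.14)]² / (0.16)²
  = [2.576·0.4583 + 1.282·0.3470]² / 0.0256
  = [1.6253]² / 0.0256
  = 103.19
Round up → n = 104.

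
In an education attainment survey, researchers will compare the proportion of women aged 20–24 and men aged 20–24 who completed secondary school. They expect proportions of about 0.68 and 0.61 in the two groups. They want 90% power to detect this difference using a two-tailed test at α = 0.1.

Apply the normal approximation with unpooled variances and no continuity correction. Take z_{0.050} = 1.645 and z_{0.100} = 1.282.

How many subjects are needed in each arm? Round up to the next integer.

n = (z_{α/2} + z_β)² · [p₁(1−p₁) + p₂(1−p₂)] / (p₁ − p₂)²
  = (1.645 + 1.282)² · (0.68·0.32 + 0.61·0.39) / (0.07)²
  = (2.927)² · (0.2176 + 0.2379) / 0.0049
  = 8.5673 · 0.4555 / 0.0049
  = 796.41
Round up → n = 797 per group.

n = 797 per group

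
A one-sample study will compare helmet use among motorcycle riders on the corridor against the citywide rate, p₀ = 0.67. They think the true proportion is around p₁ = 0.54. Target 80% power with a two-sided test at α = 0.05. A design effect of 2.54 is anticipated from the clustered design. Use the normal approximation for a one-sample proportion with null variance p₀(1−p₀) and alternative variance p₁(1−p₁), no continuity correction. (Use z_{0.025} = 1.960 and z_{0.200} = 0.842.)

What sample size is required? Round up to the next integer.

n = [z_{α/2}·√(p₀q₀) + z_β·√(p₁q₁)]² / (p₁ − p₀)²
  = [1.960·√(0.67·0.33) + 0.842·√(0.54·0.46)]² / (-0.13)²
  = [1.960·0.4702 + 0.842·0.4984]² / 0.0169
  = [1.3413]² / 0.0169
  = 106.45
Design effect: 2.54 × 106.45 = 270.38.
Round up → n = 271.

n = 271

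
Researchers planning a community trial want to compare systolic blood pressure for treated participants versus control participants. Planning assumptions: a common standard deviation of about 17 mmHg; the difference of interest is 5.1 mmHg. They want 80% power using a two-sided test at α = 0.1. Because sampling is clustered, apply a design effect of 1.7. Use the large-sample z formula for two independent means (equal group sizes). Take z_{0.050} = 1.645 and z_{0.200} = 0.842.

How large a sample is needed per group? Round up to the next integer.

n = (z_{α/2} + z_β)² · (σ₁² + σ₂²) / δ²
  = (1.645 + 0.842)² · (2·17² = 578) / 5.1²
  = 6.1852 · 578 / 26.01
  = 137.45
Design effect: 1.7 × 137.45 = 233.66.
Round up → n = 234 per group.

n = 234 per group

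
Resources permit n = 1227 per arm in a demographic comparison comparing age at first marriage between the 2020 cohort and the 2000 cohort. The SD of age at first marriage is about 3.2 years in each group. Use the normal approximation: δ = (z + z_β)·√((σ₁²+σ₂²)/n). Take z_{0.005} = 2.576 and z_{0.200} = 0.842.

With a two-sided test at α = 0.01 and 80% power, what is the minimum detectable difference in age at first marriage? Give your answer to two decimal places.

δ = (z_{α/2} + z_β) · √((σ₁²+σ₂²)/n)
  = (2.576 + 0.842) · √(20.48/1227)
  = 3.418 · √0.01669
  = 3.418 · 0.1292
  = 0.4416

Minimum detectable difference ≈ 0.44 years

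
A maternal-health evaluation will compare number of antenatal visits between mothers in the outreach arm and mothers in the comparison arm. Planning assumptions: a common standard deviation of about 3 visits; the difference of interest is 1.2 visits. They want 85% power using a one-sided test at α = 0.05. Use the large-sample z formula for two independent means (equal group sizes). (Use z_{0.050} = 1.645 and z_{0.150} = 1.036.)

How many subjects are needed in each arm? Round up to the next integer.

n = (z_α + z_β)² · (σ₁² + σ₂²) / δ²
  = (1.645 + 1.036)² · (2·3² = 18) / 1.2²
  = 7.1878 · 18 / 1.44
  = 89.85
Round up → n = 90 per group.

n = 90 per group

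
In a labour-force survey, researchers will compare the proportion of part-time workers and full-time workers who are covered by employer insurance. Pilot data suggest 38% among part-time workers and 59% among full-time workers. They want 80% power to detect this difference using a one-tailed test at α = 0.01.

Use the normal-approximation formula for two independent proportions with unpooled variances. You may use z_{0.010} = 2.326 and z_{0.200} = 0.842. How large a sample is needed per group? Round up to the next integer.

n = (z_α + z_β)² · [p₁(1−p₁) + p₂(1−p₂)] / (p₁ − p₂)²
  = (2.326 + 0.842)² · (0.38·0.62 + 0.59·0.41) / (-0.21)²
  = (3.168)² · (0.2356 + 0.2419) / 0.0441
  = 10.0362 · 0.4775 / 0.0441
  = 108.67
Round up → n = 109 per group.

n = 109 per group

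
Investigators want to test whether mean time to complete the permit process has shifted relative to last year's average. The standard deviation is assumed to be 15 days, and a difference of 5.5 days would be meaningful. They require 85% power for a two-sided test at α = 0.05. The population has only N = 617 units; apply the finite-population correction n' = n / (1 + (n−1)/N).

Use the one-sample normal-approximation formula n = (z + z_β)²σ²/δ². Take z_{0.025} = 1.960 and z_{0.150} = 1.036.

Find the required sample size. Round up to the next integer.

n = (z_{α/2} + z_β)² · σ² / δ²
  = (1.960 + 1.036)² · 15² / 5.5²
  = 8.9760 · 225 / 30.25
  = 66.76
Finite-population correction (N = 617): 66.76 / (1 + (66.76 − 1)/617) = 60.33.
Round up → n = 61.

n = 61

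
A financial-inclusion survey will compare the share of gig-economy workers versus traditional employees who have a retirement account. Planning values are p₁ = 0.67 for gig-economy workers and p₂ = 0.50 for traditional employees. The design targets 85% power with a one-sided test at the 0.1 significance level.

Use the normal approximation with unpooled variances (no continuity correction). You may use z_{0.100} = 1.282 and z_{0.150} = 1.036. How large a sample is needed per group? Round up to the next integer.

n = (z_α + z_β)² · [p₁(1−p₁) + p₂(1−p₂)] / (p₁ − p₂)²
  = (1.282 + 1.036)² · (0.67·0.33 + 0.50·0.50) / (0.17)²
  = (2.318)² · (0.2211 + 0.2500) / 0.0289
  = 5.3731 · 0.4711 / 0.0289
  = 87.59
Round up → n = 88 per group.

n = 88 per group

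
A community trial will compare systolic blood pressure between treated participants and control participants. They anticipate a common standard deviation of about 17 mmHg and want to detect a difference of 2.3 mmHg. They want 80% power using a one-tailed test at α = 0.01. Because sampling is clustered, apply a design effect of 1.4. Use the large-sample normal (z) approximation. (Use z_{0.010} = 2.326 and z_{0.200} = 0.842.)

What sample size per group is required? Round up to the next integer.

n = (z_α + z_β)² · (σ₁² + σ₂²) / δ²
  = (2.326 + 0.842)² · (2·17² = 578) / 2.3²
  = 10.0362 · 578 / 5.29
  = 1096.59
Design effect: 1.4 × 1096.59 = 1535.22.
Round up → n = 1536 per group.

n = 1536 per group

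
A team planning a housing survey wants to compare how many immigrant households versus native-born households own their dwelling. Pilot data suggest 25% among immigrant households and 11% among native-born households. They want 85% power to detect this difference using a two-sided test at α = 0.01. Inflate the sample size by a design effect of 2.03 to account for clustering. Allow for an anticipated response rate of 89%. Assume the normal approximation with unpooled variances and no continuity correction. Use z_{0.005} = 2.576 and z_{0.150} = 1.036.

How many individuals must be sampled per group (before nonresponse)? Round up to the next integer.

n = 434 per group

n = (z_{α/2} + z_β)² · [p₁(1−p₁) + p₂(1−p₂)] / (p₁ − p₂)²
  = (2.576 + 1.036)² · (0.25·0.75 + 0.11·0.89) / (0.14)²
  = (3.612)² · (0.1875 + 0.0979) / 0.0196
  = 13.0465 · 0.2854 / 0.0196
  = 189.97
Design effect: 2.03 × 189.97 = 385.65.
Adjust for 89% response: 385.65 / 0.89 = 433.31.
Round up → n = 434 per group.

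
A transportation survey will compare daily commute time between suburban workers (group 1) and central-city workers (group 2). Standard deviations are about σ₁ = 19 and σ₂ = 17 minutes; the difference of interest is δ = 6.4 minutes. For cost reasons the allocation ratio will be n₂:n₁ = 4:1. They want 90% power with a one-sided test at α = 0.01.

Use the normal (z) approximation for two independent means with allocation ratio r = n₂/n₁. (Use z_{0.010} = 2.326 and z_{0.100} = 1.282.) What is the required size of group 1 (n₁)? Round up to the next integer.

n₁ = (z_α + z_β)² · (σ₁² + σ₂²/r) / δ²
   = (2.326 + 1.282)² · (19² + 17²/4) / 6.4²
   = 13.0177 · (361 + 72.25) / 40.96
   = 13.0177 · 433.25 / 40.96
   = 137.69
Round up → n₁ = 138; n₂ = r·n₁ = 4 × 138 = 552.

n₁ = 138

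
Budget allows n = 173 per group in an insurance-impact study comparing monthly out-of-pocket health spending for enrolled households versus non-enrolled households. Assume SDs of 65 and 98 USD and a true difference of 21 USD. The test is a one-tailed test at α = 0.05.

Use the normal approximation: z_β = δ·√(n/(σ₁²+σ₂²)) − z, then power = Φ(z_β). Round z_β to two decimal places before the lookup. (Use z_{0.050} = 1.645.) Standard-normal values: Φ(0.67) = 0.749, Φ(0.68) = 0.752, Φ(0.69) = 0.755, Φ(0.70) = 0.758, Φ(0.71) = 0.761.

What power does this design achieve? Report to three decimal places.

z_β = δ·√(n/(σ₁²+σ₂²)) − z_α
    = 21 · √(173/13829) − 1.645
    = 21 · 0.11185 − 1.645
    = 2.3488 − 1.645 = 0.7038 → 0.70
Power = Φ(0.70) = 0.758.

Power ≈ 0.758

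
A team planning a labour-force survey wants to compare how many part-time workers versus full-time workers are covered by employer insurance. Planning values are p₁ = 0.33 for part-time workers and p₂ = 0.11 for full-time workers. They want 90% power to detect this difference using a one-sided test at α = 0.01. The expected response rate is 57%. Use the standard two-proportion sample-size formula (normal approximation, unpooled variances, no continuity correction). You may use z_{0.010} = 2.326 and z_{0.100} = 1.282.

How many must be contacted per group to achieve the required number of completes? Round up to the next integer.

n = (z_α + z_β)² · [p₁(1−p₁) + p₂(1−p₂)] / (p₁ − p₂)²
  = (2.326 + 1.282)² · (0.33·0.67 + 0.11·0.89) / (0.22)²
  = (3.608)² · (0.2211 + 0.0979) / 0.0484
  = 13.0177 · 0.3190 / 0.0484
  = 85.80
Adjust for 57% response: 85.80 / 0.57 = 150.52.
Round up → n = 151 per group.

n = 151 per group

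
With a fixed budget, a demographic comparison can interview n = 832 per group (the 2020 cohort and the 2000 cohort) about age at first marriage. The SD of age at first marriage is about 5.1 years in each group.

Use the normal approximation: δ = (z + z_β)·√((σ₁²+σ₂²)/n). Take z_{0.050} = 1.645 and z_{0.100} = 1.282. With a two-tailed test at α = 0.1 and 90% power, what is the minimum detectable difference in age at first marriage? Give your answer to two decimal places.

δ = (z_{α/2} + z_β) · √((σ₁²+σ₂²)/n)
  = (1.645 + 1.282) · √(52.02/832)
  = 2.927 · √0.06252
  = 2.927 · 0.2500
  = 0.7319

Minimum detectable difference ≈ 0.73 years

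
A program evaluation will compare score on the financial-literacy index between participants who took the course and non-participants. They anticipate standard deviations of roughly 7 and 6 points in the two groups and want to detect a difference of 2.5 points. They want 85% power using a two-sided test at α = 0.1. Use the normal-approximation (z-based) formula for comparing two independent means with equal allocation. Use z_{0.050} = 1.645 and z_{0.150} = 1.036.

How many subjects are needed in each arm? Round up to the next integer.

n = 98 per group

n = (z_{α/2} + z_β)² · (σ₁² + σ₂²) / δ²
  = (1.645 + 1.036)² · (7² + 6² = 85) / 2.5²
  = 7.1878 · 85 / 6.25
  = 97.75
Round up → n = 98 per group.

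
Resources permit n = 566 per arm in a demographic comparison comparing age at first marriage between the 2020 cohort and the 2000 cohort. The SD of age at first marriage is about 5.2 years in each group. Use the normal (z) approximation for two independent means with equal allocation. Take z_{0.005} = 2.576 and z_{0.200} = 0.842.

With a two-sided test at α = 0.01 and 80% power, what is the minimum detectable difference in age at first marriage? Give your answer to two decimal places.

δ = (z_{α/2} + z_β) · √((σ₁²+σ₂²)/n)
  = (2.576 + 0.842) · √(54.08/566)
  = 3.418 · √0.09555
  = 3.418 · 0.3091
  = 1.0565

Minimum detectable difference ≈ 1.06 years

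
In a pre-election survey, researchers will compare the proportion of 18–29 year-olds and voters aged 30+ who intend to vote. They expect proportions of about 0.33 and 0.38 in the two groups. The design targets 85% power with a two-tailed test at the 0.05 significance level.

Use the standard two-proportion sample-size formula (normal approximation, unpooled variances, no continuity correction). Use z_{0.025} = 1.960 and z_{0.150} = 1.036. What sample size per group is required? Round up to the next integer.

n = 1640 per group

n = (z_{α/2} + z_β)² · [p₁(1−p₁) + p₂(1−p₂)] / (p₁ − p₂)²
  = (1.960 + 1.036)² · (0.33·0.67 + 0.38·0.62) / (-0.05)²
  = (2.996)² · (0.2211 + 0.2356) / 0.0025
  = 8.9760 · 0.4567 / 0.0025
  = 1639.74
Round up → n = 1640 per group.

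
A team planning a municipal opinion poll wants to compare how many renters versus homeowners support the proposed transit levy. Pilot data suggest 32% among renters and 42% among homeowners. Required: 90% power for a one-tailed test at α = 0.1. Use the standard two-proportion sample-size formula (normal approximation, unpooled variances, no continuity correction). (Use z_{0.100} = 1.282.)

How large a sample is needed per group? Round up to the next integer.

n = 304 per group

n = (z_α + z_β)² · [p₁(1−p₁) + p₂(1−p₂)] / (p₁ − p₂)²
  = (1.282 + 1.282)² · (0.32·0.68 + 0.42·0.58) / (-0.10)²
  = (2.564)² · (0.2176 + 0.2436) / 0.0100
  = 6.5741 · 0.4612 / 0.0100
  = 303.20
Round up → n = 304 per group.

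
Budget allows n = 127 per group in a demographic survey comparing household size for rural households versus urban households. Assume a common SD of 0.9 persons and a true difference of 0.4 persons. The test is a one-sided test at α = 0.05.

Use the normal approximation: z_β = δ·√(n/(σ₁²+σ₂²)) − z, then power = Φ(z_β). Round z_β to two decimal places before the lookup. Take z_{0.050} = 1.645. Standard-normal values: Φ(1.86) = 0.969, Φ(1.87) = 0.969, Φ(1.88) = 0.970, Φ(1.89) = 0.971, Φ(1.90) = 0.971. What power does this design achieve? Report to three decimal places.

z_β = δ·√(n/(σ₁²+σ₂²)) − z_α
    = 0.4 · √(127/1.62) − 1.645
    = 0.4 · 8.85410 − 1.645
    = 3.5416 − 1.645 = 1.8966 → 1.90
Power = Φ(1.90) = 0.971.

Power ≈ 0.971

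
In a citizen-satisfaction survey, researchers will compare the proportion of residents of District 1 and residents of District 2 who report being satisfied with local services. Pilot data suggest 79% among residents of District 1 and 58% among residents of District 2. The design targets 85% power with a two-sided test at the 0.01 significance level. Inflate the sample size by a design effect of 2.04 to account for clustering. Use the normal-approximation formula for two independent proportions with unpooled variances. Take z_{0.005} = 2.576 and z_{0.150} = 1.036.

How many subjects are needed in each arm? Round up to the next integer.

n = 248 per group

n = (z_{α/2} + z_β)² · [p₁(1−p₁) + p₂(1−p₂)] / (p₁ − p₂)²
  = (2.576 + 1.036)² · (0.79·0.21 + 0.58·0.42) / (0.21)²
  = (3.612)² · (0.1659 + 0.2436) / 0.0441
  = 13.0465 · 0.4095 / 0.0441
  = 121.15
Design effect: 2.04 × 121.15 = 247.14.
Round up → n = 248 per group.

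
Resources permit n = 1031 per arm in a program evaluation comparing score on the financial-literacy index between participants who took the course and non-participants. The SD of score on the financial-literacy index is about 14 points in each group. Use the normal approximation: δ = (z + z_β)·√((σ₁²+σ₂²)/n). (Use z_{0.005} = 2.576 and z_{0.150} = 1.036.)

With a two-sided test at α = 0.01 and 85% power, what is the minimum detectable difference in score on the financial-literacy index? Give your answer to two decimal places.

Minimum detectable difference ≈ 2.23 points

δ = (z_{α/2} + z_β) · √((σ₁²+σ₂²)/n)
  = (2.576 + 1.036) · √(392/1031)
  = 3.612 · √0.38021
  = 3.612 · 0.6166
  = 2.2272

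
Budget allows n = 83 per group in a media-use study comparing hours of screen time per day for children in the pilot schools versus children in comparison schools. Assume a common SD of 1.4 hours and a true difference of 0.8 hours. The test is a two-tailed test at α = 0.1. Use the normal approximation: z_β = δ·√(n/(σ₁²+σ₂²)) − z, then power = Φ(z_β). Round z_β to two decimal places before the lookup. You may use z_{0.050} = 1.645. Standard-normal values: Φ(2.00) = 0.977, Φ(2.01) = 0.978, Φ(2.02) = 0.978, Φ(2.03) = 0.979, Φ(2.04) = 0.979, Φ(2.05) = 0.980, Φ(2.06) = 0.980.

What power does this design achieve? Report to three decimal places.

Power ≈ 0.979

z_β = δ·√(n/(σ₁²+σ₂²)) − z_{α/2}
    = 0.8 · √(83/3.92) − 1.645
    = 0.8 · 4.60146 − 1.645
    = 3.6812 − 1.645 = 2.0362 → 2.04
Power = Φ(2.04) = 0.979.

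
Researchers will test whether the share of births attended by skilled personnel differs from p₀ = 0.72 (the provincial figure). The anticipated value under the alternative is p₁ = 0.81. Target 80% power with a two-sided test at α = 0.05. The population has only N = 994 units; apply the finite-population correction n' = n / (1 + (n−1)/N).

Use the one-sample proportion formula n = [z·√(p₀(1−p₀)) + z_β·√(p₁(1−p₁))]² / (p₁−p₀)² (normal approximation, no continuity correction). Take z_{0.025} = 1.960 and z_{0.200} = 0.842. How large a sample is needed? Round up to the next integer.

n = [z_{α/2}·√(p₀q₀) + z_β·√(p₁q₁)]² / (p₁ − p₀)²
  = [1.960·√(0.72·0.28) + 0.842·√(0.81·0.19)]² / (0.09)²
  = [1.960·0.4490 + 0.842·0.3923]² / 0.0081
  = [1.2104]² / 0.0081
  = 180.86
Finite-population correction (N = 994): 180.86 / (1 + (180.86 − 1)/994) = 153.15.
Round up → n = 154.

n = 154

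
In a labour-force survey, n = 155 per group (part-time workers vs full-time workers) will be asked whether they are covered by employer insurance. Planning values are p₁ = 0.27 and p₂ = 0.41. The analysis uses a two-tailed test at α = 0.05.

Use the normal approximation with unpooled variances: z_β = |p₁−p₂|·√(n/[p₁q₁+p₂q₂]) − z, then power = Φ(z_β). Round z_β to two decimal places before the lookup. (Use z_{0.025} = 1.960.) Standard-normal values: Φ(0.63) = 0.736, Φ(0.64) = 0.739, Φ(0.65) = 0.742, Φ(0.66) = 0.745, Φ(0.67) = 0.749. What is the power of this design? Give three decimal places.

Power ≈ 0.749

z_β = |p₁−p₂|·√(n/[p₁q₁+p₂q₂]) − z_{α/2}
    = 0.14 · √(155/0.4390) − 1.960
    = 0.14 · 18.7903 − 1.960
    = 2.6306 − 1.960 = 0.6706 → 0.67
Power = Φ(0.67) = 0.749.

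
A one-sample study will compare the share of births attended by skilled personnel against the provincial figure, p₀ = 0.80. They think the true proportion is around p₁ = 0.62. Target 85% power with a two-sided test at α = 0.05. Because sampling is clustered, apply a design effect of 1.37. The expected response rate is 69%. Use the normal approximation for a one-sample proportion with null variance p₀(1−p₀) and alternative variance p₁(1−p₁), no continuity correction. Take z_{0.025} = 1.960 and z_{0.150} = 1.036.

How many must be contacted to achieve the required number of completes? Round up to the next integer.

n = 102

n = [z_{α/2}·√(p₀q₀) + z_β·√(p₁q₁)]² / (p₁ − p₀)²
  = [1.960·√(0.80·0.20) + 1.036·√(0.62·0.38)]² / (-0.18)²
  = [1.960·0.4000 + 1.036·0.4854]² / 0.0324
  = [1.2869]² / 0.0324
  = 51.11
Design effect: 1.37 × 51.11 = 70.02.
Adjust for 69% response: 70.02 / 0.69 = 101.48.
Round up → n = 102.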